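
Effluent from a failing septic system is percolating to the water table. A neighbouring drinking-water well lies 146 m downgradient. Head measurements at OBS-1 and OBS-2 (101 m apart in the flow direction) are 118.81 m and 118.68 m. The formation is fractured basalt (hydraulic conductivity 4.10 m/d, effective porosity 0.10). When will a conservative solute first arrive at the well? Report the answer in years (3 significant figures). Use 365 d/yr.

7.58 years

Hydraulic gradient i = (118.81 − 118.68) / 101 = 0.13 / 101 = 0.001287
Specific discharge q = 4.10 × 0.001287 = 0.005277 m/d
Average linear velocity = 0.005277 / 0.10 = 0.05277 m/d
t = L / v = 146 / 0.05277 = 2767 d
   = 2767 / 365 = 7.58 yr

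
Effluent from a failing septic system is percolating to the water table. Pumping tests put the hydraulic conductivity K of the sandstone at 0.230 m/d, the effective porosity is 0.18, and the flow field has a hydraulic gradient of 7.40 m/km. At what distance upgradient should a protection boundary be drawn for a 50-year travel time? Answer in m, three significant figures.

Darcy flux q = K·i = 0.230 × 0.0074 = 0.001702 m/d
Average linear velocity = 0.001702 / 0.18 = 0.009456 m/d
T = 50 yr × 365 = 18250 d
L = v × T = 0.009456 × 18250 = 172.6 m

173 m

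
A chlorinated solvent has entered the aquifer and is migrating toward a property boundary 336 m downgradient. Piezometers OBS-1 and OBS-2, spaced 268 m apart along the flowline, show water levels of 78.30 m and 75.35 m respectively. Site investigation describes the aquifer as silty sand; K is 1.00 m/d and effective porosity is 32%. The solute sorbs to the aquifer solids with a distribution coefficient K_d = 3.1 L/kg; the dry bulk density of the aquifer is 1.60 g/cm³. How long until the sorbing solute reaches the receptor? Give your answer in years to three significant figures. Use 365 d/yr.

442 years

Hydraulic gradient i = (78.30 − 75.35) / 268 = 2.95 / 268 = 0.01101
Specific discharge q = 1.00 × 0.01101 = 0.01101 m/d
Seepage velocity v = q / n = 0.01101 / 0.32 = 0.03440 m/d
Retardation R = 1 + ρ_b·K_d/n = 1 + 1.60×3.1/0.32 = 16.50
Contaminant velocity v_c = v/R = 0.03440/16.50 = 0.002085 m/d
t = L/v_c = 336/0.002085 = 161200 d
   = 161200/365 = 442 yr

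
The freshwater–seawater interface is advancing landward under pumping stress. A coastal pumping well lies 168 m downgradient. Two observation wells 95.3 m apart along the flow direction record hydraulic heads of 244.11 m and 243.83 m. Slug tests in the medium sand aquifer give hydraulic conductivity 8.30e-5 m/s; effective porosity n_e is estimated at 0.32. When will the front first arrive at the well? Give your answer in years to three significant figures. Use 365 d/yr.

6.99 years

Hydraulic gradient i = (244.11 − 243.83) / 95.3 = 0.28 / 95.3 = 0.002938
K = 8.30e-5 m/s × 86400 s/d = 7.171 m/d
Specific discharge q = 7.171 × 0.002938 = 0.02107 m/d
v = Ki/n = 7.171·0.002938/0.32 = 0.06584 m/d
t = L / v = 168 / 0.06584 = 2552 d
   = 2552 / 365 = 6.99 yr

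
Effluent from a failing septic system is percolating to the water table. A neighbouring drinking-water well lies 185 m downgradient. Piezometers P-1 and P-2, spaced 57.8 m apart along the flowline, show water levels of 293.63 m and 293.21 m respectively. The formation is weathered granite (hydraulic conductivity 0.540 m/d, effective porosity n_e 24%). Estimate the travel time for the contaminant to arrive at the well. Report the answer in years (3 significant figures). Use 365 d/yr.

31.0 years

Hydraulic gradient i = (293.63 − 293.21) / 57.8 = 0.42 / 57.8 = 0.007266
Darcy flux q = K·i = 0.540 × 0.007266 = 0.003924 m/d
v = Ki/n = 0.540·0.007266/0.24 = 0.01635 m/d
t = L / v = 185 / 0.01635 = 11320 d
   = 11320 / 365 = 31.0 yr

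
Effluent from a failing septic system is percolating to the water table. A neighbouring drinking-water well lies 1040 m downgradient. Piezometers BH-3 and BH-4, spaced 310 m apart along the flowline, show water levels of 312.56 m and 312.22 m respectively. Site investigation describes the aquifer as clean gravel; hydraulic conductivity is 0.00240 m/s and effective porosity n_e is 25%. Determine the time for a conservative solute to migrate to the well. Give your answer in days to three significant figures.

Hydraulic gradient i = (312.56 − 312.22) / 310 = 0.34 / 310 = 0.001097
K = 0.00240 m/s × 86400 s/d = 207.4 m/d
q = Ki = 207.4 × 0.001097 = 0.2274 m/d
v = Ki/n = 207.4·0.001097/0.25 = 0.9097 m/d
t = L / v = 1040 / 0.9097 = 1143 d

1140 days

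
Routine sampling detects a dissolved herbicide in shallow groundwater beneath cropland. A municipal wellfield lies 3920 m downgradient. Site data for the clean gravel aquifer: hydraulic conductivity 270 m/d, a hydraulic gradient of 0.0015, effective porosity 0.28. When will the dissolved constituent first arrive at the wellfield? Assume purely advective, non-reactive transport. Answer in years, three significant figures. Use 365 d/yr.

Specific discharge q = 270 × 0.0015 = 0.4050 m/d
v_s = q/n_e = 0.4050/0.28 = 1.446 m/d
t = L / v = 3920 / 1.446 = 2710 d
   = 2710 / 365 = 7.42 yr

7.42 years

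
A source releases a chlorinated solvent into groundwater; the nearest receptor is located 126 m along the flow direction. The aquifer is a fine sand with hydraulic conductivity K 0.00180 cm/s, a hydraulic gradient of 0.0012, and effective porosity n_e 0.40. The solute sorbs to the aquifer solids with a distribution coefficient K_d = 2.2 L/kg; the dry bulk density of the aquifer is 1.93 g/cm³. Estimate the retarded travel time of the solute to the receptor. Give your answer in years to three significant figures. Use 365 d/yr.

859 years

K = 0.00180 cm/s × 864 = 1.555 m/d
q = Ki = 1.555 × 0.0012 = 0.001866 m/d
Seepage velocity v = q / n = 0.001866 / 0.40 = 0.004666 m/d
Retardation R = 1 + ρ_b·K_d/n = 1 + 1.93×2.2/0.40 = 11.62
Contaminant velocity v_c = v/R = 0.004666/11.62 = 4.017e-4 m/d
t = L/v_c = 126/4.017e-4 = 313700 d
   = 313700/365 = 859 yr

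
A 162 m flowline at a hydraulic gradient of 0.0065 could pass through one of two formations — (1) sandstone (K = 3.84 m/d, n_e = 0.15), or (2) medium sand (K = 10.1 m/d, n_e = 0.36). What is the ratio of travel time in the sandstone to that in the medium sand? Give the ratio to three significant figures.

1.10

Unit 1 (sandstone): v = 3.84×0.0065/0.15 = 0.1664 m/d, t = 162/0.1664 = 973.6 d
Unit 2 (medium sand): v = 10.1×0.0065/0.36 = 0.1824 m/d, t = 162/0.1824 = 888.3 d
t(sandstone) / t(medium sand) = 973.6/888.3 = 1.10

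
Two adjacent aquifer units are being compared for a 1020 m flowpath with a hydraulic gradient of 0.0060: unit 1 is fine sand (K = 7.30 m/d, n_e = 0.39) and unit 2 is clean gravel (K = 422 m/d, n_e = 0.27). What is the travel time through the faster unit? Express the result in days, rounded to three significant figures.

Unit 1 (fine sand): v = 7.30×0.0060/0.39 = 0.1123 m/d, t = 1020/0.1123 = 9082 d
Unit 2 (clean gravel): v = 422×0.0060/0.27 = 9.378 m/d, t = 1020/9.378 = 108.8 d
Faster unit: t = 109 d

109 days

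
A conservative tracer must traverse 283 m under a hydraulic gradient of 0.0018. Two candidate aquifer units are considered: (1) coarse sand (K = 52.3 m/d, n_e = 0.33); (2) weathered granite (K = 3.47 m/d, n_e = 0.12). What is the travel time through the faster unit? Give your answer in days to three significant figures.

992 days

Unit 1 (coarse sand): v = 52.3×0.0018/0.33 = 0.2853 m/d, t = 283/0.2853 = 992.0 d
Unit 2 (weathered granite): v = 3.47×0.0018/0.12 = 0.05205 m/d, t = 283/0.05205 = 5437 d
Faster unit: t = 992 d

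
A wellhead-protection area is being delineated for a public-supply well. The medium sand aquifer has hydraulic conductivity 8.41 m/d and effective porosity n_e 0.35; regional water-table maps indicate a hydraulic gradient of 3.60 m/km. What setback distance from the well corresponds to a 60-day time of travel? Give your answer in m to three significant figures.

5.19 m

Specific discharge q = 8.41 × 0.0036 = 0.03028 m/d
Seepage velocity v = q / n = 0.03028 / 0.35 = 0.08650 m/d
L = v × T = 0.08650 × 60 = 5.190 m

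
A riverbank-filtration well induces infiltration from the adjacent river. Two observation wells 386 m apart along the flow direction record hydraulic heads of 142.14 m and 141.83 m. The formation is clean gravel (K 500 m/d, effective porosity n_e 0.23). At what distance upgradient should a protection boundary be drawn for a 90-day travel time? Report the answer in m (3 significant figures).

Hydraulic gradient i = (142.14 − 141.83) / 386 = 0.31 / 386 = 8.031e-4
q = Ki = 500 × 8.031e-4 = 0.4016 m/d
Seepage velocity v = q / n = 0.4016 / 0.23 = 1.746 m/d
L = v × T = 1.746 × 90 = 157.1 m

157 m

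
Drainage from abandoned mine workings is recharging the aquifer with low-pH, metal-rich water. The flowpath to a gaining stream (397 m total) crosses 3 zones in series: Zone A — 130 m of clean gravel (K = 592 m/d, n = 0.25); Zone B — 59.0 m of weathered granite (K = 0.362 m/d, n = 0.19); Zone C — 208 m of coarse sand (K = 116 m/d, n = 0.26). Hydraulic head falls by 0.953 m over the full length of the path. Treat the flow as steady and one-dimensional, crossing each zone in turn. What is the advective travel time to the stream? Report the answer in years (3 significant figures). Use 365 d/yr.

Steady 1-D flow in series ⇒ the Darcy flux q is identical in every zone and the zone head losses add (resistances L/K in series).
Σ(L/K) = 130/592 + 59.0/0.362 + 208/116 = 0.2196 + 163.0 + 1.793 = 165.0 d
q = ΔH / Σ(L/K) = 0.953 / 165.0 = 0.005776 m/d (same in every zone)
Zone A: v = q/n = 0.005776/0.25 = 0.02310 m/d → t_A = 130/0.02310 = 5627 d
Zone B: v = q/n = 0.005776/0.19 = 0.03040 m/d → t_B = 59.0/0.03040 = 1941 d
Zone C: v = q/n = 0.005776/0.26 = 0.02221 m/d → t_C = 208/0.02221 = 9363 d
Total t = 5627 + 1941 + 9363 = 16930 d
   = 16930 / 365 = 46.4 yr

46.4 years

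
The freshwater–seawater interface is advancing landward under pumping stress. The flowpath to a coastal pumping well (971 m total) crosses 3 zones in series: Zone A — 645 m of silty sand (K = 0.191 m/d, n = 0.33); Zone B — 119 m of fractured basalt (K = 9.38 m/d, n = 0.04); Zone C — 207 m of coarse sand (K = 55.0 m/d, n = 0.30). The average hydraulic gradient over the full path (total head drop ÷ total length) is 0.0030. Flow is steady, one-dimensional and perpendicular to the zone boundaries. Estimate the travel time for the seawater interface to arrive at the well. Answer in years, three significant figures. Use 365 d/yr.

Steady 1-D flow in series ⇒ the Darcy flux q is identical in every zone and the zone head losses add (resistances L/K in series).
Σ(L/K) = 645/0.191 + 119/9.38 + 207/55.0 = 3377 + 12.69 + 3.764 = 3393 d
K_eq = L_total / Σ(L/K) = 971 / 3393 = 0.2861 m/d
q = K_eq · i = 0.2861 × 0.0030 = 8.584e-4 m/d (same in every zone)
Zone A: v = q/n = 8.584e-4/0.33 = 0.002601 m/d → t_A = 645/0.002601 = 248000 d
Zone B: v = q/n = 8.584e-4/0.04 = 0.02146 m/d → t_B = 119/0.02146 = 5545 d
Zone C: v = q/n = 8.584e-4/0.30 = 0.002861 m/d → t_C = 207/0.002861 = 72340 d
Total t = 248000 + 5545 + 72340 = 325800 d
   = 325800 / 365 = 893 yr

893 years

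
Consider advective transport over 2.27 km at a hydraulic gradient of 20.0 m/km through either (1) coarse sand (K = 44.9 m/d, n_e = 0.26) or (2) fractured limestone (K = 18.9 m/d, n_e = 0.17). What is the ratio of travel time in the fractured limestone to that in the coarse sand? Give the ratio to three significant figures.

1.55

Unit 1 (coarse sand): v = 44.9×0.020/0.26 = 3.454 m/d, t = 2270/3.454 = 657.2 d
Unit 2 (fractured limestone): v = 18.9×0.020/0.17 = 2.224 m/d, t = 2270/2.224 = 1021 d
t(fractured limestone) / t(coarse sand) = 1021/657.2 = 1.55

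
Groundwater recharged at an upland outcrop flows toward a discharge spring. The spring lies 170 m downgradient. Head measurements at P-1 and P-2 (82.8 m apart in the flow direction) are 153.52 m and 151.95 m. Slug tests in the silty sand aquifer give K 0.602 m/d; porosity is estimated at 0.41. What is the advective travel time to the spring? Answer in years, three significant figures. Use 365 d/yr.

Hydraulic gradient i = (153.52 − 151.95) / 82.8 = 1.57 / 82.8 = 0.01896
Darcy flux q = K·i = 0.602 × 0.01896 = 0.01141 m/d
v_s = q/n_e = 0.01141/0.41 = 0.02784 m/d
t = L / v = 170 / 0.02784 = 6106 d
   = 6106 / 365 = 16.7 yr

16.7 years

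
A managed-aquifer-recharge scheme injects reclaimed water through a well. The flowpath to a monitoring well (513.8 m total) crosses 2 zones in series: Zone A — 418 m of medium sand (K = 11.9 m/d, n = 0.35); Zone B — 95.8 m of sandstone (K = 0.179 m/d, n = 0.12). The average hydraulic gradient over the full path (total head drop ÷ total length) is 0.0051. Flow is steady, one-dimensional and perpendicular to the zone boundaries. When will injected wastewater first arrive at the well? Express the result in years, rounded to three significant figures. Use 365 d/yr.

For zones in series the flux q is common to all zones; the equivalent conductivity is the harmonic (thickness-weighted) mean, K_eq = L_total / Σ(L_j/K_j).
Σ(L/K) = 418/11.9 + 95.8/0.179 = 35.13 + 535.2 = 570.3 d
K_eq = L_total / Σ(L/K) = 513.8 / 570.3 = 0.9009 m/d
q = K_eq · i = 0.9009 × 0.0051 = 0.004595 m/d (same in every zone)
Zone A: v = q/n = 0.004595/0.35 = 0.01313 m/d → t_A = 418/0.01313 = 31840 d
Zone B: v = q/n = 0.004595/0.12 = 0.03829 m/d → t_B = 95.8/0.03829 = 2502 d
Total t = 31840 + 2502 = 34340 d
   = 34340 / 365 = 94.1 yr

94.1 years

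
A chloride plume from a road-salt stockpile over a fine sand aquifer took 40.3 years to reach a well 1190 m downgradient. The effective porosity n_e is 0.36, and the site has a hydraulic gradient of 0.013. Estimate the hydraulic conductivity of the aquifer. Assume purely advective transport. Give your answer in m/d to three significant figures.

2.24 m/d

t = 40.3 years = 14710 d
v = L / t = 1190 / 14710 = 0.08090 m/d
K = v · n / i = 0.08090 × 0.36 / 0.013 = 2.24 m/d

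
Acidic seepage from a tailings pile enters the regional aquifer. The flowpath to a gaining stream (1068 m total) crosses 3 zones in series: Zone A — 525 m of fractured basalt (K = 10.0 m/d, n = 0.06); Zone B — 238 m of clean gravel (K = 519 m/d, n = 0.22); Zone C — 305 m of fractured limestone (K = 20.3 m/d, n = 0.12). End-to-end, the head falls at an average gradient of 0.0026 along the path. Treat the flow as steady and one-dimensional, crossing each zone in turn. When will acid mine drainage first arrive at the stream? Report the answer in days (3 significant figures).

2950 days

Continuity: the same q passes through each zone, so ΔH = q·Σ(L_j/K_j) — the zones act as resistances in series.
Σ(L/K) = 525/10.0 + 238/519 + 305/20.3 = 52.50 + 0.4586 + 15.02 = 67.98 d
K_eq = L_total / Σ(L/K) = 1068 / 67.98 = 15.71 m/d
q = K_eq · i = 15.71 × 0.0026 = 0.04085 m/d (same in every zone)
Zone A: v = q/n = 0.04085/0.06 = 0.6808 m/d → t_A = 525/0.6808 = 771.2 d
Zone B: v = q/n = 0.04085/0.22 = 0.1857 m/d → t_B = 238/0.1857 = 1282 d
Zone C: v = q/n = 0.04085/0.12 = 0.3404 m/d → t_C = 305/0.3404 = 896.1 d
Total t = 771.2 + 1282 + 896.1 = 2949 d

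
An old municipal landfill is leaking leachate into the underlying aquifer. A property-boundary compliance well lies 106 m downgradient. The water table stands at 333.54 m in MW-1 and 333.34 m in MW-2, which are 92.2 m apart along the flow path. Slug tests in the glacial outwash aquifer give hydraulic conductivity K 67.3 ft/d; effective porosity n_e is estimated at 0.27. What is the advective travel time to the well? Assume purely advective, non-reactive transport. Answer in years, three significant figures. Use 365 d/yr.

1.76 years

Hydraulic gradient i = (333.54 − 333.34) / 92.2 = 0.20 / 92.2 = 0.002169
K = 67.3 ft/d × 0.3048 = 20.51 m/d
q = Ki = 20.51 × 0.002169 = 0.04450 m/d
v = Ki/n = 20.51·0.002169/0.27 = 0.1648 m/d
t = L / v = 106 / 0.1648 = 643.2 d
   = 643.2 / 365 = 1.76 yr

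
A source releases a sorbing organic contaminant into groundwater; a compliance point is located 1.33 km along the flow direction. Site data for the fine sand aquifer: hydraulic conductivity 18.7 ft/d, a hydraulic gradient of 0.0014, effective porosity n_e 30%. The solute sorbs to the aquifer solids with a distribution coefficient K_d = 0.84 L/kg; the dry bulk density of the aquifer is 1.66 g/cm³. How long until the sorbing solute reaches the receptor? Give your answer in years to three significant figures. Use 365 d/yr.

774 years

K = 18.7 ft/d × 0.3048 = 5.700 m/d
q = Ki = 5.700 × 0.0014 = 0.007980 m/d
v = Ki/n = 5.700·0.0014/0.30 = 0.02660 m/d
Retardation R = 1 + ρ_b·K_d/n = 1 + 1.66×0.84/0.30 = 5.648
Contaminant velocity v_c = v/R = 0.02660/5.648 = 0.004709 m/d
L = 1.33 km = 1330 m
t = L/v_c = 1330/0.004709 = 282400 d
   = 282400/365 = 774 yr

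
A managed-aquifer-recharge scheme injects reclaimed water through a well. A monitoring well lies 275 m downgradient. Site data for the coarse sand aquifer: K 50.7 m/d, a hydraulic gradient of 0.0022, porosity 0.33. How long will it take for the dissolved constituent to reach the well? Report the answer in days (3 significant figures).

Specific discharge q = 50.7 × 0.0022 = 0.1115 m/d
v_s = q/n_e = 0.1115/0.33 = 0.3380 m/d
t = L / v = 275 / 0.3380 = 813.6 d

814 days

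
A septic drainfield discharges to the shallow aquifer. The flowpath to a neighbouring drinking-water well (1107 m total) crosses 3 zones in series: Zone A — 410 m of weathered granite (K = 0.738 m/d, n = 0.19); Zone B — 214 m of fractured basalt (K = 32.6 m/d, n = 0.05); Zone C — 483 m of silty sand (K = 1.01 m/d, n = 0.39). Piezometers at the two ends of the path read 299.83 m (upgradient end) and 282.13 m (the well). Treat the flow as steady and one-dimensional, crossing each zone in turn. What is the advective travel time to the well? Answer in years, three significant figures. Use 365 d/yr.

44.6 years

Total head drop ΔH = 299.83 − 282.13 = 17.70 m
Continuity: the same q passes through each zone, so ΔH = q·Σ(L_j/K_j) — the zones act as resistances in series.
Σ(L/K) = 410/0.738 + 214/32.6 + 483/1.01 = 555.6 + 6.564 + 478.2 = 1040 d
q = ΔH / Σ(L/K) = 17.70 / 1040 = 0.01701 m/d (same in every zone)
Zone A: v = q/n = 0.01701/0.19 = 0.08955 m/d → t_A = 410/0.08955 = 4579 d
Zone B: v = q/n = 0.01701/0.05 = 0.3403 m/d → t_B = 214/0.3403 = 628.9 d
Zone C: v = q/n = 0.01701/0.39 = 0.04362 m/d → t_C = 483/0.04362 = 11070 d
Total t = 4579 + 628.9 + 11070 = 16280 d
   = 16280 / 365 = 44.6 yr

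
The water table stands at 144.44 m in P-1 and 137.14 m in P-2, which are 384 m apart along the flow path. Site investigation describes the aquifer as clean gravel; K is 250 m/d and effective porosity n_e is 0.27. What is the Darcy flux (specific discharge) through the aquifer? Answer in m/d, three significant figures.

4.75 m/d

Hydraulic gradient i = (144.44 − 137.14) / 384 = 7.30 / 384 = 0.01901
Specific discharge q = 250 × 0.01901 = 4.753 m/d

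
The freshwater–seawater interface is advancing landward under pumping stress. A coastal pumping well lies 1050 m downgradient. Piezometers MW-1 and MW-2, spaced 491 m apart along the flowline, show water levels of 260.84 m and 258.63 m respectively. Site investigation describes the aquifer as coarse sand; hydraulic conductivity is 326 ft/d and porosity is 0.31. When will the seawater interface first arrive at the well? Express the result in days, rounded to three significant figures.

728 days

Hydraulic gradient i = (260.84 − 258.63) / 491 = 2.21 / 491 = 0.004501
K = 326 ft/d × 0.3048 = 99.36 m/d
Specific discharge q = 99.36 × 0.004501 = 0.4472 m/d
Seepage velocity v = q / n = 0.4472 / 0.31 = 1.443 m/d
t = L / v = 1050 / 1.443 = 727.8 d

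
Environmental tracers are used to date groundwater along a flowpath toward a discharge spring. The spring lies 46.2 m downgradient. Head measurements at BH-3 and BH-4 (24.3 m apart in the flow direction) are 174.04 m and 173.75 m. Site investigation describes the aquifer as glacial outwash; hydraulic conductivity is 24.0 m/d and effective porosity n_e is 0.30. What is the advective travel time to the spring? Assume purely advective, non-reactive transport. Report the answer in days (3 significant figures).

Hydraulic gradient i = (174.04 − 173.75) / 24.3 = 0.29 / 24.3 = 0.01193
q = Ki = 24.0 × 0.01193 = 0.2864 m/d
Seepage velocity v = q / n = 0.2864 / 0.30 = 0.9547 m/d
t = L / v = 46.2 / 0.9547 = 48.39 d

48.4 days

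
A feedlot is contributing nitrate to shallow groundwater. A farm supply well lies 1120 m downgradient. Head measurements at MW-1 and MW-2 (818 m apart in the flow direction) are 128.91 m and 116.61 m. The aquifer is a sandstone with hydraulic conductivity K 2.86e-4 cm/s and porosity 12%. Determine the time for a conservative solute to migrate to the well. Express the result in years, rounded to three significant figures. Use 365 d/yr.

99.1 years

Hydraulic gradient i = (128.91 − 116.61) / 818 = 12.30 / 818 = 0.01504
K = 2.86e-4 cm/s × 864 = 0.2471 m/d
Darcy flux q = K·i = 0.2471 × 0.01504 = 0.003716 m/d
v = Ki/n = 0.2471·0.01504/0.12 = 0.03096 m/d
t = L / v = 1120 / 0.03096 = 36170 d
   = 36170 / 365 = 99.1 yr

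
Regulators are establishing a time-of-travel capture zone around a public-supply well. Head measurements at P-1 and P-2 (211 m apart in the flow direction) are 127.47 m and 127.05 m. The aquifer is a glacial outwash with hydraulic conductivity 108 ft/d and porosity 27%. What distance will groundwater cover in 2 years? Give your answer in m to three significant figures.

Hydraulic gradient i = (127.47 − 127.05) / 211 = 0.42 / 211 = 0.001991
K = 108 ft/d × 0.3048 = 32.92 m/d
q = Ki = 32.92 × 0.001991 = 0.06552 m/d
v_s = q/n_e = 0.06552/0.27 = 0.2427 m/d
T = 2 yr × 365 = 730 d
L = v × T = 0.2427 × 730 = 177.2 m

177 m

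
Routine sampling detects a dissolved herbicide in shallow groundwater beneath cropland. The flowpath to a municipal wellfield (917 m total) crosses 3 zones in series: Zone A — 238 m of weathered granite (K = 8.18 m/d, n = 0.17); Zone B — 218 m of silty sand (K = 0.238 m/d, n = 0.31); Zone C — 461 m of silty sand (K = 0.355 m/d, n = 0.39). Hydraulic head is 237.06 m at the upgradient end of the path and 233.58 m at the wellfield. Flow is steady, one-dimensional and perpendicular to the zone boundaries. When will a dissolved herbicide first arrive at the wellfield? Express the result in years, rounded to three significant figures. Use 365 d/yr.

508 years

Total head drop ΔH = 237.06 − 233.58 = 3.48 m
Continuity: the same q passes through each zone, so ΔH = q·Σ(L_j/K_j) — the zones act as resistances in series.
Σ(L/K) = 238/8.18 + 218/0.238 + 461/0.355 = 29.10 + 916.0 + 1299 = 2244 d
q = ΔH / Σ(L/K) = 3.48 / 2244 = 0.001551 m/d (same in every zone)
Zone A: v = q/n = 0.001551/0.17 = 0.009124 m/d → t_A = 238/0.009124 = 26090 d
Zone B: v = q/n = 0.001551/0.31 = 0.005003 m/d → t_B = 218/0.005003 = 43570 d
Zone C: v = q/n = 0.001551/0.39 = 0.003977 m/d → t_C = 461/0.003977 = 115900 d
Total t = 26090 + 43570 + 115900 = 185600 d
   = 185600 / 365 = 508 yr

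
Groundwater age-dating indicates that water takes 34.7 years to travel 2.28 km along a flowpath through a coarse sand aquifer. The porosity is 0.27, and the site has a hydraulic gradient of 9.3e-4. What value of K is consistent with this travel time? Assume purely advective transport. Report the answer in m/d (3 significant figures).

52.3 m/d

t = 34.7 years = 12670 d
L = 2.28 km = 2280 m
v = L / t = 2280 / 12670 = 0.1800 m/d
K = v · n / i = 0.1800 × 0.27 / 9.3e-4 = 52.3 m/d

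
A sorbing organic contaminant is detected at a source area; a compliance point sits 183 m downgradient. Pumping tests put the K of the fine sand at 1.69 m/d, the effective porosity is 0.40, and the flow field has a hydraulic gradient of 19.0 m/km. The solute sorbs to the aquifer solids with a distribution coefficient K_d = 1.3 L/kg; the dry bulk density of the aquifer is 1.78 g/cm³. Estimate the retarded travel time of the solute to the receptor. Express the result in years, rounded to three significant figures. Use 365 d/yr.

Darcy flux q = K·i = 1.69 × 0.019 = 0.03211 m/d
Average linear velocity = 0.03211 / 0.40 = 0.08028 m/d
Retardation R = 1 + ρ_b·K_d/n = 1 + 1.78×1.3/0.40 = 6.785
Contaminant velocity v_c = v/R = 0.08028/6.785 = 0.01183 m/d
t = L/v_c = 183/0.01183 = 15470 d
   = 15470/365 = 42.4 yr

42.4 years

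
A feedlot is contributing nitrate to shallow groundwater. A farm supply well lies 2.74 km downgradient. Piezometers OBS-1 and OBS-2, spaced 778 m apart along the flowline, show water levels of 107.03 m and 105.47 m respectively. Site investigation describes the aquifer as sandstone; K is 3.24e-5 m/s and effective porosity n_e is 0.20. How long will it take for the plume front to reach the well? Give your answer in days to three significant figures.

97600 days

Hydraulic gradient i = (107.03 − 105.47) / 778 = 1.56 / 778 = 0.002005
K = 3.24e-5 m/s × 86400 s/d = 2.799 m/d
Darcy flux q = K·i = 2.799 × 0.002005 = 0.005613 m/d
v = Ki/n = 2.799·0.002005/0.20 = 0.02807 m/d
L = 2.74 km = 2740 m
t = L / v = 2740 / 0.02807 = 97630 d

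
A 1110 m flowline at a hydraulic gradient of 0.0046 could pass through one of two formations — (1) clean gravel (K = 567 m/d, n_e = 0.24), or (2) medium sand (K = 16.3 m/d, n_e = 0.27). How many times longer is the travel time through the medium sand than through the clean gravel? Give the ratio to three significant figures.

39.1

Unit 1 (clean gravel): v = 567×0.0046/0.24 = 10.87 m/d, t = 1110/10.87 = 102.1 d
Unit 2 (medium sand): v = 16.3×0.0046/0.27 = 0.2777 m/d, t = 1110/0.2777 = 3997 d
t(medium sand) / t(clean gravel) = 3997/102.1 = 39.1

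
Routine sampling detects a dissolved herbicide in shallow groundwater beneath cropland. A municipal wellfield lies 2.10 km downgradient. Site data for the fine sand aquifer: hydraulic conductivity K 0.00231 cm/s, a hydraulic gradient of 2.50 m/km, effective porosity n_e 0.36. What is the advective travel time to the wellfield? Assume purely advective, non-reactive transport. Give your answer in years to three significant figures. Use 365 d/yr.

415 years

K = 0.00231 cm/s × 864 = 1.996 m/d
Specific discharge q = 1.996 × 0.0025 = 0.004990 m/d
v = Ki/n = 1.996·0.0025/0.36 = 0.01386 m/d
L = 2.10 km = 2100 m
t = L / v = 2100 / 0.01386 = 151500 d
   = 151500 / 365 = 415 yr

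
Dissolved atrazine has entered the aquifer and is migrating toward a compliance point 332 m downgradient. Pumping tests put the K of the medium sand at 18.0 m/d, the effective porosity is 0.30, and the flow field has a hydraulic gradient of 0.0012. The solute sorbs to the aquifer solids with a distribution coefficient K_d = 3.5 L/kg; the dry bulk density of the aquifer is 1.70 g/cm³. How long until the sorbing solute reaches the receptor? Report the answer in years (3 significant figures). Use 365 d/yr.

263 years

Specific discharge q = 18.0 × 0.0012 = 0.02160 m/d
Average linear velocity = 0.02160 / 0.30 = 0.07200 m/d
Retardation R = 1 + ρ_b·K_d/n = 1 + 1.70×3.5/0.30 = 20.83
Contaminant velocity v_c = v/R = 0.07200/20.83 = 0.003456 m/d
t = L/v_c = 332/0.003456 = 96060 d
   = 96060/365 = 263 yr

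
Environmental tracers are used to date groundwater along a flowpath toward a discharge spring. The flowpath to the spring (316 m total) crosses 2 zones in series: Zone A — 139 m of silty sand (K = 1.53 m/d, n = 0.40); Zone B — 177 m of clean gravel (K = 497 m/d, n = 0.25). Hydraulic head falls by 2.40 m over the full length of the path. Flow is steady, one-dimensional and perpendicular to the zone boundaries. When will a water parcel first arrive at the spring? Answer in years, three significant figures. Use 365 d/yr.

Continuity: the same q passes through each zone, so ΔH = q·Σ(L_j/K_j) — the zones act as resistances in series.
Σ(L/K) = 139/1.53 + 177/497 = 90.85 + 0.3561 = 91.21 d
q = ΔH / Σ(L/K) = 2.40 / 91.21 = 0.02631 m/d (same in every zone)
Zone A: v = q/n = 0.02631/0.40 = 0.06579 m/d → t_A = 139/0.06579 = 2113 d
Zone B: v = q/n = 0.02631/0.25 = 0.1053 m/d → t_B = 177/0.1053 = 1682 d
Total t = 2113 + 1682 = 3795 d
   = 3795 / 365 = 10.4 yr

10.4 years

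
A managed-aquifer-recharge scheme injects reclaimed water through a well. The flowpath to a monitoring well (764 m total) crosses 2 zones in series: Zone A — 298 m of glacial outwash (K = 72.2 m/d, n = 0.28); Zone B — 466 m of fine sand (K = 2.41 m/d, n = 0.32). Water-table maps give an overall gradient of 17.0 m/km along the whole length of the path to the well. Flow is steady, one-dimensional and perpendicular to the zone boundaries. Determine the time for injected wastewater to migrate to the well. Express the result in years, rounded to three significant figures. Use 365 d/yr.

Continuity: the same q passes through each zone, so ΔH = q·Σ(L_j/K_j) — the zones act as resistances in series.
Σ(L/K) = 298/72.2 + 466/2.41 = 4.127 + 193.4 = 197.5 d
K_eq = L_total / Σ(L/K) = 764 / 197.5 = 3.869 m/d
q = K_eq · i = 3.869 × 0.017 = 0.06577 m/d (same in every zone)
Zone A: v = q/n = 0.06577/0.28 = 0.2349 m/d → t_A = 298/0.2349 = 1269 d
Zone B: v = q/n = 0.06577/0.32 = 0.2055 m/d → t_B = 466/0.2055 = 2267 d
Total t = 1269 + 2267 = 3536 d
   = 3536 / 365 = 9.69 yr

9.69 years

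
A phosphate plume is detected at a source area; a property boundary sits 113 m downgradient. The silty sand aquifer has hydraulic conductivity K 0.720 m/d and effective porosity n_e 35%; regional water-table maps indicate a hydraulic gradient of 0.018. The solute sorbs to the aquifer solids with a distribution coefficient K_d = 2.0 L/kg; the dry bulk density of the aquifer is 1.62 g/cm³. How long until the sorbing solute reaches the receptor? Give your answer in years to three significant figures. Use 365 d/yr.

85.8 years

Specific discharge q = 0.720 × 0.018 = 0.01296 m/d
v = Ki/n = 0.720·0.018/0.35 = 0.03703 m/d
Retardation R = 1 + ρ_b·K_d/n = 1 + 1.62×2.0/0.35 = 10.26
Contaminant velocity v_c = v/R = 0.03703/10.26 = 0.003610 m/d
t = L/v_c = 113/0.003610 = 31300 d
   = 31300/365 = 85.8 yr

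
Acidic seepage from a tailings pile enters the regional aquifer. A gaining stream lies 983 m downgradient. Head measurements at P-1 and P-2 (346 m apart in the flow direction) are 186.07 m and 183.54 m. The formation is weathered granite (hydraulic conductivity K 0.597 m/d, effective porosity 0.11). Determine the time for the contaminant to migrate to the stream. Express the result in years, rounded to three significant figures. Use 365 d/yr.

67.9 years

Hydraulic gradient i = (186.07 − 183.54) / 346 = 2.53 / 346 = 0.007312
Darcy flux q = K·i = 0.597 × 0.007312 = 0.004365 m/d
Average linear velocity = 0.004365 / 0.11 = 0.03968 m/d
t = L / v = 983 / 0.03968 = 24770 d
   = 24770 / 365 = 67.9 yr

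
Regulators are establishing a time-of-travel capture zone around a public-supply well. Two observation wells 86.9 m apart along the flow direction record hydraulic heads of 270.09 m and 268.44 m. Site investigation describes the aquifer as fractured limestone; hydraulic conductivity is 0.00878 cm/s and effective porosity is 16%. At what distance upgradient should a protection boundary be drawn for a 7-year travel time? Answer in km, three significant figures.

2.30 km

Hydraulic gradient i = (270.09 − 268.44) / 86.9 = 1.65 / 86.9 = 0.01899
K = 0.00878 cm/s × 864 = 7.586 m/d
Specific discharge q = 7.586 × 0.01899 = 0.1440 m/d
Average linear velocity = 0.1440 / 0.16 = 0.9002 m/d
T = 7 yr × 365 = 2555 d
L = v × T = 0.9002 × 2555 = 2300 m
   = 2.30 km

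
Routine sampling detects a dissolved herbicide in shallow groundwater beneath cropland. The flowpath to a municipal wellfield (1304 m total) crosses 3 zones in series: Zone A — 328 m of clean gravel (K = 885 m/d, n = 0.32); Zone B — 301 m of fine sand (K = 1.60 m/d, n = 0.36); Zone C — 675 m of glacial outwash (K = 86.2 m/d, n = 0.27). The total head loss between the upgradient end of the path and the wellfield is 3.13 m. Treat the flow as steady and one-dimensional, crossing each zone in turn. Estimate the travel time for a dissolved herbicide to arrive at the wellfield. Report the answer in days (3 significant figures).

Steady 1-D flow in series ⇒ the Darcy flux q is identical in every zone and the zone head losses add (resistances L/K in series).
Σ(L/K) = 328/885 + 301/1.60 + 675/86.2 = 0.3706 + 188.1 + 7.831 = 196.3 d
q = ΔH / Σ(L/K) = 3.13 / 196.3 = 0.01594 m/d (same in every zone)
Zone A: v = q/n = 0.01594/0.32 = 0.04982 m/d → t_A = 328/0.04982 = 6584 d
Zone B: v = q/n = 0.01594/0.36 = 0.04429 m/d → t_B = 301/0.04429 = 6797 d
Zone C: v = q/n = 0.01594/0.27 = 0.05905 m/d → t_C = 675/0.05905 = 11430 d
Total t = 6584 + 6797 + 11430 = 24810 d

24800 days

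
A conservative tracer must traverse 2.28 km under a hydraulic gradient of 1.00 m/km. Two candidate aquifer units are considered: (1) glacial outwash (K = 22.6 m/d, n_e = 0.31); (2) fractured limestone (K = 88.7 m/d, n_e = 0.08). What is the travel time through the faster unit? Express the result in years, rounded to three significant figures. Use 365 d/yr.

5.63 years

Unit 1 (glacial outwash): v = 22.6×0.0010/0.31 = 0.07290 m/d, t = 2280/0.07290 = 31270 d
Unit 2 (fractured limestone): v = 88.7×0.0010/0.08 = 1.109 m/d, t = 2280/1.109 = 2056 d
Faster: 2056 d / 365 = 5.63 yr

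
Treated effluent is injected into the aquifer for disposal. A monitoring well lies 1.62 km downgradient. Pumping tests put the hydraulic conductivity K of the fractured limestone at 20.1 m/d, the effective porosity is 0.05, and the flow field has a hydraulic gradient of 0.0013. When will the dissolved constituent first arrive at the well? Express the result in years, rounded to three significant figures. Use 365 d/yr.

8.49 years

Darcy flux q = K·i = 20.1 × 0.0013 = 0.02613 m/d
v_s = q/n_e = 0.02613/0.05 = 0.5226 m/d
L = 1.62 km = 1620 m
t = L / v = 1620 / 0.5226 = 3100 d
   = 3100 / 365 = 8.49 yr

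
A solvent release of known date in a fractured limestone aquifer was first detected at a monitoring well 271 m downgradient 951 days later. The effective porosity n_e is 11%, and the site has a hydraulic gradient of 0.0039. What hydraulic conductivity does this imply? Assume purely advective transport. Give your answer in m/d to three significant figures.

v = L / t = 271 / 951 = 0.2850 m/d
K = v · n / i = 0.2850 × 0.11 / 0.0039 = 8.04 m/d

8.04 m/d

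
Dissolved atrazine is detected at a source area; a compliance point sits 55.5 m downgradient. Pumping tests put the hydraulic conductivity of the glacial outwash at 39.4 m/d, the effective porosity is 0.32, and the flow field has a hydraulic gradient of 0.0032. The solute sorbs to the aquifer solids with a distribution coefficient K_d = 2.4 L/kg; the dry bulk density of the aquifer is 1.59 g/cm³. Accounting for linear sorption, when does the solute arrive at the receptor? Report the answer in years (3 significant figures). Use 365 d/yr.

Specific discharge q = 39.4 × 0.0032 = 0.1261 m/d
Seepage velocity v = q / n = 0.1261 / 0.32 = 0.3940 m/d
Retardation R = 1 + ρ_b·K_d/n = 1 + 1.59×2.4/0.32 = 12.92
Contaminant velocity v_c = v/R = 0.3940/12.92 = 0.03048 m/d
t = L/v_c = 55.5/0.03048 = 1821 d
   = 1821/365 = 4.99 yr

4.99 years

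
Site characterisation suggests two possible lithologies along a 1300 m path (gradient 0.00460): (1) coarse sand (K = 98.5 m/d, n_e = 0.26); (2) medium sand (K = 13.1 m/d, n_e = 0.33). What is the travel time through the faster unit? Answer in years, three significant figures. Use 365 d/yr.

Unit 1 (coarse sand): v = 98.5×0.0046/0.26 = 1.743 m/d, t = 1300/1.743 = 746.0 d
Unit 2 (medium sand): v = 13.1×0.0046/0.33 = 0.1826 m/d, t = 1300/0.1826 = 7119 d
Faster: 746.0 d / 365 = 2.04 yr

2.04 years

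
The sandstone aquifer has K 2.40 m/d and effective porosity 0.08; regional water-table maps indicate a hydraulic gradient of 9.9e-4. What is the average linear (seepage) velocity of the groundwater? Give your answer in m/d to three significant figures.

0.0297 m/d

q = Ki = 2.40 × 9.9e-4 = 0.002376 m/d
Average linear velocity = 0.002376 / 0.08 = 0.02970 m/d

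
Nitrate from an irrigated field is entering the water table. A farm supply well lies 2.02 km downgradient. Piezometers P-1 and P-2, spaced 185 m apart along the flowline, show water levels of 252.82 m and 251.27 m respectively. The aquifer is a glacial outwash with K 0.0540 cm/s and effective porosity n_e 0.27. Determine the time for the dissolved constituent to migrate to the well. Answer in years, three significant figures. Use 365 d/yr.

3.82 years

Hydraulic gradient i = (252.82 − 251.27) / 185 = 1.55 / 185 = 0.008378
K = 0.0540 cm/s × 864 = 46.66 m/d
Darcy flux q = K·i = 46.66 × 0.008378 = 0.3909 m/d
Seepage velocity v = q / n = 0.3909 / 0.27 = 1.448 m/d
L = 2.02 km = 2020 m
t = L / v = 2020 / 1.448 = 1395 d
   = 1395 / 365 = 3.82 yr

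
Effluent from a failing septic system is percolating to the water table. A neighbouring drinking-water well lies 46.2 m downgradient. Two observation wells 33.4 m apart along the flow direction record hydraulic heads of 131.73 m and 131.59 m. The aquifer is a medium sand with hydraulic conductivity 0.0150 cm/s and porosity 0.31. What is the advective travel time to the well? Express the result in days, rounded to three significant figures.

264 days

Hydraulic gradient i = (131.73 − 131.59) / 33.4 = 0.14 / 33.4 = 0.004192
K = 0.0150 cm/s × 864 = 12.96 m/d
Specific discharge q = 12.96 × 0.004192 = 0.05432 m/d
Seepage velocity v = q / n = 0.05432 / 0.31 = 0.1752 m/d
t = L / v = 46.2 / 0.1752 = 263.6 d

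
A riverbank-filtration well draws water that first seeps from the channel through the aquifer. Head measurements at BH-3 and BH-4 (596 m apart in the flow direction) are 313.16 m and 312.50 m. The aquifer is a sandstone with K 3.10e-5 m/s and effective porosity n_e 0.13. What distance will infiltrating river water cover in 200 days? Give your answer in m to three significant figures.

4.56 m

Hydraulic gradient i = (313.16 − 312.50) / 596 = 0.66 / 596 = 0.001107
K = 3.10e-5 m/s × 86400 s/d = 2.678 m/d
Specific discharge q = 2.678 × 0.001107 = 0.002966 m/d
v_s = q/n_e = 0.002966/0.13 = 0.02282 m/d
L = v × T = 0.02282 × 200 = 4.563 m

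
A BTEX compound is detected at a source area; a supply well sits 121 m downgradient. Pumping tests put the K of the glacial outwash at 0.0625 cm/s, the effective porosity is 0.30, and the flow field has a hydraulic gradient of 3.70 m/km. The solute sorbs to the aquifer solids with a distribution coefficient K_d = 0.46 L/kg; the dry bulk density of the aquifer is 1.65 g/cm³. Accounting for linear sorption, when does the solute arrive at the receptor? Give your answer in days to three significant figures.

K = 0.0625 cm/s × 864 = 54.00 m/d
Darcy flux q = K·i = 54.00 × 0.0037 = 0.1998 m/d
Seepage velocity v = q / n = 0.1998 / 0.30 = 0.6660 m/d
Retardation R = 1 + ρ_b·K_d/n = 1 + 1.65×0.46/0.30 = 3.530
Contaminant velocity v_c = v/R = 0.6660/3.530 = 0.1887 m/d
t = L/v_c = 121/0.1887 = 641.3 d

641 days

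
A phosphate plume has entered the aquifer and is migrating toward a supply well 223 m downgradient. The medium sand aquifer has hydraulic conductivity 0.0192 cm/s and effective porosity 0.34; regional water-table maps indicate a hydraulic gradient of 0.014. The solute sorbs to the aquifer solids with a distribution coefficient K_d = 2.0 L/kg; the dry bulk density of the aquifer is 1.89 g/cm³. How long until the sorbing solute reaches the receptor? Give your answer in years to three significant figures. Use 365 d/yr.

10.8 years

K = 0.0192 cm/s × 864 = 16.59 m/d
Specific discharge q = 16.59 × 0.014 = 0.2322 m/d
Average linear velocity = 0.2322 / 0.34 = 0.6831 m/d
Retardation R = 1 + ρ_b·K_d/n = 1 + 1.89×2.0/0.34 = 12.12
Contaminant velocity v_c = v/R = 0.6831/12.12 = 0.05637 m/d
t = L/v_c = 223/0.05637 = 3956 d
   = 3956/365 = 10.8 yr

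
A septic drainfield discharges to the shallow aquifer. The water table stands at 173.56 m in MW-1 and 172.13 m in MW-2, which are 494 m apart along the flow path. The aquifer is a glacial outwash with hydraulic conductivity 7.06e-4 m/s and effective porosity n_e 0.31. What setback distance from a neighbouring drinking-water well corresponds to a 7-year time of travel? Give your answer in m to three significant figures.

1460 m

Hydraulic gradient i = (173.56 − 172.13) / 494 = 1.43 / 494 = 0.002895
K = 7.06e-4 m/s × 86400 s/d = 61.00 m/d
q = Ki = 61.00 × 0.002895 = 0.1766 m/d
Seepage velocity v = q / n = 0.1766 / 0.31 = 0.5696 m/d
T = 7 yr × 365 = 2555 d
L = v × T = 0.5696 × 2555 = 1455 m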